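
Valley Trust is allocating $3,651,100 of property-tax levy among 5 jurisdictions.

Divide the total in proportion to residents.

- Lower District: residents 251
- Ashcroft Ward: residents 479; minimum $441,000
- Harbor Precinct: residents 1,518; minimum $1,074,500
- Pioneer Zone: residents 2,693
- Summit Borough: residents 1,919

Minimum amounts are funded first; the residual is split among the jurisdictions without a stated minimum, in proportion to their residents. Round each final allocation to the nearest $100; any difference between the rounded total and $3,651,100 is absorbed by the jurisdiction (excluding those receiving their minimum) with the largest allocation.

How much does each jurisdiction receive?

Guaranteed amounts: Ashcroft Ward $441,000; Harbor Precinct $1,074,500. Balance $2,135,600.
Balance split over remaining residents 4,863: Lower District 110,227.35 → $110,200; Pioneer Zone 1,182,638.45 → $1,182,600; Summit Borough 842,734.20 → $842,700.
Rounding difference +$100 applied to Pioneer Zone → $1,182,700.

Lower District: $110,200 | Ashcroft Ward: $441,000 | Harbor Precinct: $1,074,500 | Pioneer Zone: $1,182,700 | Summit Borough: $842,700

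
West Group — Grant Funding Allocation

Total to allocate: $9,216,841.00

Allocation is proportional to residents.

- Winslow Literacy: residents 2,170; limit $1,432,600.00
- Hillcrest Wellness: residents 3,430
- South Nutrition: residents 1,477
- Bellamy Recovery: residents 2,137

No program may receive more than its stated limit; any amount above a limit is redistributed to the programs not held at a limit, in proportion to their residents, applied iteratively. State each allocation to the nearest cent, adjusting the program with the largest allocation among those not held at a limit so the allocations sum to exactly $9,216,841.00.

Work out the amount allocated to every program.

Winslow Literacy: $1,432,600.00 · Hillcrest Wellness: $3,790,452.39 · South Nutrition: $1,632,215.21 · Bellamy Recovery: $2,361,573.40

Total residents = 9,214.
Unconstrained shares: Winslow Literacy 2,170,669.0873; Hillcrest Wellness 3,431,057.5895; South Nutrition 1,477,455.4110; Bellamy Recovery 2,137,658.9122.
Cap binds for Winslow Literacy ($1,432,600.00); residual $7,784,241.00 reallocated over remaining residents 7,044.
Remaining shares: Hillcrest Wellness 3,790,452.3893 → $3,790,452.39; South Nutrition 1,632,215.2125 → $1,632,215.21; Bellamy Recovery 2,361,573.3982 → $2,361,573.40.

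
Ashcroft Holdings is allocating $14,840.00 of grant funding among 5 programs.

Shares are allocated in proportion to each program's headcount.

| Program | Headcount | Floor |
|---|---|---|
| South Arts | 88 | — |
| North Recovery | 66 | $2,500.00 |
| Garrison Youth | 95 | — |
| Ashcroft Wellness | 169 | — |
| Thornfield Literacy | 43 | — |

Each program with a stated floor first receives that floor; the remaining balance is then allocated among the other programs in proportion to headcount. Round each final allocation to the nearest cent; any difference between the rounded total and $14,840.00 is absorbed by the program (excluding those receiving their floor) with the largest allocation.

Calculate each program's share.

South Arts: $2,749.16 | North Recovery: $2,500.00 | Garrison Youth: $2,967.85 | Ashcroft Wellness: $5,279.65 | Thornfield Literacy: $1,343.34

Minimums first: North Recovery $2,500.00. Residual $12,340.00.
Residual split over remaining headcount 395: South Arts 2,749.1646 → $2,749.16; Garrison Youth 2,967.8481 → $2,967.85; Ashcroft Wellness 5,279.6456 → $5,279.65; Thornfield Literacy 1,343.3418 → $1,343.34.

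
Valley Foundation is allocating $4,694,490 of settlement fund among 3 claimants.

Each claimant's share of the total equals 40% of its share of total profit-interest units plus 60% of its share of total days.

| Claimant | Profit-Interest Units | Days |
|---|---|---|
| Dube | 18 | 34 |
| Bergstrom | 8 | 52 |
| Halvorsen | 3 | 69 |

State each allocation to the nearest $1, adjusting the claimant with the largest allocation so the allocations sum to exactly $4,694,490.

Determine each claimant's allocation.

Profit-interest units total 29; days total 155.
Composite weights (40% profit-interest units + 60% days): Dube 0.3799; Bergstrom 0.3116; Halvorsen 0.3085.
Proportional shares: Dube 1,783,384.01; Bergstrom 1,462,968.10; Halvorsen 1,448,137.89.
After rounding ($1): Dube $1,783,384; Bergstrom $1,462,968; Halvorsen $1,448,138. Sum = $4,694,490.
Rounded total matches; no reconciliation needed.

Dube: $1,783,384; Bergstrom: $1,462,968; Halvorsen: $1,448,138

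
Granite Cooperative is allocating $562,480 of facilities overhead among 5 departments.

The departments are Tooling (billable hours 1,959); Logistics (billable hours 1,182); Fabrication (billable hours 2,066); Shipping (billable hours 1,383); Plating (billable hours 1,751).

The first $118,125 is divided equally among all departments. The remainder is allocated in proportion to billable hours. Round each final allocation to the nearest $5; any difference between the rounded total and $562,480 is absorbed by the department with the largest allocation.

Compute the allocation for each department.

Equal tier: $118,125 ÷ 5 = $23,625 apiece.
Remainder $444,355 by billable hours (total 8,341): Tooling 104,362.96 → $104,365; Logistics 62,969.38 → $62,970; Fabrication 110,063.23 → $110,065; Shipping 73,677.37 → $73,675; Plating 93,282.05 → $93,280.
Totals: Tooling $23,625 + $104,365 = $127,990; Logistics $23,625 + $62,970 = $86,595; Fabrication $23,625 + $110,065 = $133,690; Shipping $23,625 + $73,675 = $97,300; Plating $23,625 + $93,280 = $116,905.

Tooling: $127,990 · Logistics: $86,595 · Fabrication: $133,690 · Shipping: $97,300 · Plating: $116,905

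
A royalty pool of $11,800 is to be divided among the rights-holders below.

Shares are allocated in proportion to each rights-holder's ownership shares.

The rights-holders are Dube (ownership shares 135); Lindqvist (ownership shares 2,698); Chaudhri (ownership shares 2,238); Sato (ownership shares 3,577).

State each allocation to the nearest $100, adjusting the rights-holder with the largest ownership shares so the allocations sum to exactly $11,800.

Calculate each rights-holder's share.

Dube: $200; Lindqvist: $3,700; Chaudhri: $3,100; Sato: $4,800

Ownership shares total: 135 + 2,698 + 2,238 + 3,577 = 8,648.
Raw shares: Dube 184.20; Lindqvist 3,681.36; Chaudhri 3,053.70; Sato 4,880.74.
After rounding ($100): Dube $200; Lindqvist $3,700; Chaudhri $3,100; Sato $4,900. Sum = $11,900.
Difference $11,800 − $11,900 = −$100 applied to largest ownership shares (Sato): Sato becomes $4,800.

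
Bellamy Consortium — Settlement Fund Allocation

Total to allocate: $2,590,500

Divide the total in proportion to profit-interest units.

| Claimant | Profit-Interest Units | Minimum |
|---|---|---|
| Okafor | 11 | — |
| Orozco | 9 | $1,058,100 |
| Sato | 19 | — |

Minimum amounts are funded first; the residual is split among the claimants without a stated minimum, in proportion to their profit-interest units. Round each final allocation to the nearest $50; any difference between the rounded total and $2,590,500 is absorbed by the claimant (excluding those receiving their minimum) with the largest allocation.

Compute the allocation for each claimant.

Guaranteed amounts: Orozco $1,058,100. Balance $1,532,400.
Balance split over remaining profit-interest units 30: Okafor 561,880.00 → $561,900; Sato 970,520.00 → $970,500.

Okafor: $561,900; Orozco: $1,058,100; Sato: $970,500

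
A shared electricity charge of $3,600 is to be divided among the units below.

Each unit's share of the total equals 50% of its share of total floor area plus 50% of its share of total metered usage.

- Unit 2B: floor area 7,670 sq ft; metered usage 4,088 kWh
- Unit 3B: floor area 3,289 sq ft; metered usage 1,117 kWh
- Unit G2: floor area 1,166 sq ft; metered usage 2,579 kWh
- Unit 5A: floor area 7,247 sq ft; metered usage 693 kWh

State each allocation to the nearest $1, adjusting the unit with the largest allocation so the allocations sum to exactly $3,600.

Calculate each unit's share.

Unit 2B: $1,580 · Unit 3B: $543 · Unit G2: $656 · Unit 5A: $821

Floor area total 19,372; metered usage total 8,477.
Combined weights (50% floor area + 50% metered usage): Unit 2B 0.4391; Unit 3B 0.1508; Unit G2 0.1822; Unit 5A 0.2279.
Raw shares: Unit 2B 1,580.72; Unit 3B 542.79; Unit G2 655.96; Unit 5A 820.53.
After rounding ($1): Unit 2B $1,581; Unit 3B $543; Unit G2 $656; Unit 5A $821. Sum = $3,601.
Difference $3,600 − $3,601 = −$1 applied to largest allocation (Unit 2B): Unit 2B becomes $1,580.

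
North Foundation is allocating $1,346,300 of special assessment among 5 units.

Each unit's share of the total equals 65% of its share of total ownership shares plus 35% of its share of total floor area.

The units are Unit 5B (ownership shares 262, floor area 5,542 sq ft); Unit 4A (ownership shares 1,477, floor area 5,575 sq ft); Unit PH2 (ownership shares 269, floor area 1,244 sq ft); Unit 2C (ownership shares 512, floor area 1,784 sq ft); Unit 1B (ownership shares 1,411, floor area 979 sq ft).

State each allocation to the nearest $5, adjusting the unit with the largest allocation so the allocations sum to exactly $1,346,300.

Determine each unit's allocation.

Ownership shares total 3,931; floor area total 15,124.
Combined weights (65% ownership shares + 35% floor area): Unit 5B 0.1716; Unit 4A 0.3732; Unit PH2 0.0733; Unit 2C 0.1259; Unit 1B 0.2560.
Raw shares: Unit 5B 230,991.98; Unit 4A 502,495.95; Unit PH2 98,641.32; Unit 2C 169,560.78; Unit 1B 344,609.96.
Rounded to nearest $5: Unit 5B $230,990; Unit 4A $502,495; Unit PH2 $98,640; Unit 2C $169,560; Unit 1B $344,610. Sum = $1,346,295.
Difference $1,346,300 − $1,346,295 = +$5 applied to largest allocation (Unit 4A): Unit 4A becomes $502,500.

Unit 5B: $230,990 · Unit 4A: $502,500 · Unit PH2: $98,640 · Unit 2C: $169,560 · Unit 1B: $344,610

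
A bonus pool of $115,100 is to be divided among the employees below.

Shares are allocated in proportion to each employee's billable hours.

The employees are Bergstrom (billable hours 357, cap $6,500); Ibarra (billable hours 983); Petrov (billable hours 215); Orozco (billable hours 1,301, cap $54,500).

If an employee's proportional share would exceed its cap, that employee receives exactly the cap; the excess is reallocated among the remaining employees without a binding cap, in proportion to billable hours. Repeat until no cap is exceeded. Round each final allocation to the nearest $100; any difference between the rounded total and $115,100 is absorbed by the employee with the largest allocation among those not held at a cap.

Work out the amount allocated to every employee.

Total billable hours = 2,856.
Proportional shares (ignoring caps): Bergstrom 14,387.50; Ibarra 39,616.00; Petrov 8,664.74; Orozco 52,431.76.
Capped: Bergstrom ($6,500); remaining pool $108,600 reallocated over remaining billable hours 2,499.
Capped: Orozco ($54,500); remaining pool $54,100 reallocated over remaining billable hours 1,198.
Redistributed shares: Ibarra 44,390.90 → $44,400; Petrov 9,709.10 → $9,700.

Bergstrom: $6,500 · Ibarra: $44,400 · Petrov: $9,700 · Orozco: $54,500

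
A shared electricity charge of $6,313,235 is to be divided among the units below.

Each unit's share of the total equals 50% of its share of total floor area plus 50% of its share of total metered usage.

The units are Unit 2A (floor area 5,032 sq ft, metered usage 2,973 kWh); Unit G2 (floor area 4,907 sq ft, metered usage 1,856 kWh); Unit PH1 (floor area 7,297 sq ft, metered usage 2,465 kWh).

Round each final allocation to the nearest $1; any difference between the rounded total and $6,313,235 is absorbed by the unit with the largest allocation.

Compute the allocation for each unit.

Unit 2A: $2,208,188 · Unit G2: $1,701,892 · Unit PH1: $2,403,155

Floor area total 17,236; metered usage total 7,294.
Composite weights (50% floor area + 50% metered usage): Unit 2A 0.3498; Unit G2 0.2696; Unit PH1 0.3807.
Unrounded shares: Unit 2A 2,208,187.69; Unit G2 1,701,892.04; Unit PH1 2,403,155.27.
Rounded to nearest $1: Unit 2A $2,208,188; Unit G2 $1,701,892; Unit PH1 $2,403,155. Sum = $6,313,235.
Sum already equals the total — no adjustment.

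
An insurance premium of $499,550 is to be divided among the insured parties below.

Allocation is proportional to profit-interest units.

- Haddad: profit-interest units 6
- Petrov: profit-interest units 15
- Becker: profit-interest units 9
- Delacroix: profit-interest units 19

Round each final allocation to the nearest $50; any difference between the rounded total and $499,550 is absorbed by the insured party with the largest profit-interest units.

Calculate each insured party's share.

Sum of profit-interest units: 49.
Pro-rata amounts: Haddad 6/49 × $499,550 = 61,169.39; Petrov 15/49 × $499,550 = 152,923.47; Becker 9/49 × $499,550 = 91,754.08; Delacroix 19/49 × $499,550 = 193,703.06.
At nearest $50: Haddad $61,150; Petrov $152,900; Becker $91,750; Delacroix $193,700. Sum = $499,500.
Difference $499,550 − $499,500 = +$50 applied to largest profit-interest units (Delacroix): Delacroix becomes $193,750.

Haddad: $61,150; Petrov: $152,900; Becker: $91,750; Delacroix: $193,750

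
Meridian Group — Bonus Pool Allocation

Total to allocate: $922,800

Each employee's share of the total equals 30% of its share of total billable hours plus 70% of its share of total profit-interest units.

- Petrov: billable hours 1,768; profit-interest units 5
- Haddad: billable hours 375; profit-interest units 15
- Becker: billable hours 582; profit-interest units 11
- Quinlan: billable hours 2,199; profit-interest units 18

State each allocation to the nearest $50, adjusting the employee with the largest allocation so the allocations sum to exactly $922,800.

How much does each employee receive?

Billable hours total 4,924; profit-interest units total 49.
Blended shares (30% billable hours + 70% profit-interest units): Petrov 0.1791; Haddad 0.2371; Becker 0.1926; Quinlan 0.3911.
Pro-rata amounts: Petrov 165,315.81; Haddad 218,826.33; Becker 177,732.97; Quinlan 360,924.89.
At nearest $50: Petrov $165,300; Haddad $218,850; Becker $177,750; Quinlan $360,900. Sum = $922,800.
Rounded total matches; no reconciliation needed.

Petrov: $165,300; Haddad: $218,850; Becker: $177,750; Quinlan: $360,900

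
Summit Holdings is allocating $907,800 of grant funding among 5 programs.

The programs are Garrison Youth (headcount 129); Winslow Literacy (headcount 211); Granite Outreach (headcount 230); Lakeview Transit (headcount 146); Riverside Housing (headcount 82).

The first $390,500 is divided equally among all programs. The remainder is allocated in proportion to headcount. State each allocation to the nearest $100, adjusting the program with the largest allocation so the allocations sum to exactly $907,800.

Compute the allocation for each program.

Garrison Youth: $161,700; Winslow Literacy: $214,900; Granite Outreach: $227,200; Lakeview Transit: $172,700; Riverside Housing: $131,300

First tranche $390,500 split equally: $78,100 each.
Remainder $517,300 by headcount (total 798): Garrison Youth 83,623.68 → $83,600; Winslow Literacy 136,779.82 → $136,800; Granite Outreach 149,096.49 → $149,100; Lakeview Transit 94,643.86 → $94,600; Riverside Housing 53,156.14 → $53,200.
Totals: Garrison Youth $78,100 + $83,600 = $161,700; Winslow Literacy $78,100 + $136,800 = $214,900; Granite Outreach $78,100 + $149,100 = $227,200; Lakeview Transit $78,100 + $94,600 = $172,700; Riverside Housing $78,100 + $53,200 = $131,300.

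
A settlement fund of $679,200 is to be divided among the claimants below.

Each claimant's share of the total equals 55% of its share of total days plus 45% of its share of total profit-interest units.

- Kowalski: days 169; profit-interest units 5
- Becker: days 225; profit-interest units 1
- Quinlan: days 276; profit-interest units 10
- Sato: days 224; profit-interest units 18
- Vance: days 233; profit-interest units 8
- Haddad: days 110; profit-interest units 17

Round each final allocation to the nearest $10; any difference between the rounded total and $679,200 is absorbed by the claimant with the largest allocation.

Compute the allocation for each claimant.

Totals — days 1,237, profit-interest units 59.
Combined weights (55% days + 45% profit-interest units): Kowalski 0.1133; Becker 0.1077; Quinlan 0.1990; Sato 0.2369; Vance 0.1646; Haddad 0.1786.
Raw shares: Kowalski 76,937.78; Becker 73,127.79; Quinlan 135,152.27; Sato 160,891.57; Vance 111,806.07; Haddad 121,284.52.
At nearest $10: Kowalski $76,940; Becker $73,130; Quinlan $135,150; Sato $160,890; Vance $111,810; Haddad $121,280. Sum = $679,200.
No rounding difference to absorb.

Kowalski: $76,940; Becker: $73,130; Quinlan: $135,150; Sato: $160,890; Vance: $111,810; Haddad: $121,280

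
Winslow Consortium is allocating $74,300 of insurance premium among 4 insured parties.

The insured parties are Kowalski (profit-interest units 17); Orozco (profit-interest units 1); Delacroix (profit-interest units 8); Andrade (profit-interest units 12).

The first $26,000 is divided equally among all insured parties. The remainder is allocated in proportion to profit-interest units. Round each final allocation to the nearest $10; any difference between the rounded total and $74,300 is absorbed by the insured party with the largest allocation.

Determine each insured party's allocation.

Kowalski: $28,110; Orozco: $7,770; Delacroix: $16,670; Andrade: $21,750

Equal tier: $26,000 ÷ 4 = $6,500 apiece.
Remainder $48,300 by profit-interest units (total 38): Kowalski 21,607.89 → $21,610; Orozco 1,271.05 → $1,270; Delacroix 10,168.42 → $10,170; Andrade 15,252.63 → $15,250.
Totals: Kowalski $6,500 + $21,610 = $28,110; Orozco $6,500 + $1,270 = $7,770; Delacroix $6,500 + $10,170 = $16,670; Andrade $6,500 + $15,250 = $21,750.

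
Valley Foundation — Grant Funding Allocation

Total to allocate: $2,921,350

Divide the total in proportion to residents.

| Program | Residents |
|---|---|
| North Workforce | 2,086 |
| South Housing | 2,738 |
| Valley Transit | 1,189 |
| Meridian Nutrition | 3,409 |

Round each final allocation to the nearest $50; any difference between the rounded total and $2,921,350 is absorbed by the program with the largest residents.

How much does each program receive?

Combined residents = 9,422.
Proportional shares: North Workforce 2,086/9,422 × $2,921,350 = 646,777.34; South Housing 2,738/9,422 × $2,921,350 = 848,934.02; Valley Transit 1,189/9,422 × $2,921,350 = 368,656.88; Meridian Nutrition 3,409/9,422 × $2,921,350 = 1,056,981.76.
At nearest $50: North Workforce $646,800; South Housing $848,950; Valley Transit $368,650; Meridian Nutrition $1,057,000. Sum = $2,921,400.
Difference $2,921,350 − $2,921,400 = −$50 applied to largest residents (Meridian Nutrition): Meridian Nutrition becomes $1,056,950.

North Workforce: $646,800 | South Housing: $848,950 | Valley Transit: $368,650 | Meridian Nutrition: $1,056,950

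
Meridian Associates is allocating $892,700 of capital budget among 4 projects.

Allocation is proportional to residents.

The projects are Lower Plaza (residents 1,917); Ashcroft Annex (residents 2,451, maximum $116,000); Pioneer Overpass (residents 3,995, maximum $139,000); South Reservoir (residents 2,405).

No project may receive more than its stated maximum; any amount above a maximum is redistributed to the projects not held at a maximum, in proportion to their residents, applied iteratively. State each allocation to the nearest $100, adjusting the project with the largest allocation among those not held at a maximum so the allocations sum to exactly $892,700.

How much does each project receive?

Sum of residents: 10,768.
Proportional shares (ignoring caps): Lower Plaza 158,925.14; Ashcroft Annex 203,195.37; Pioneer Overpass 331,197.67; South Reservoir 199,381.83.
Cap binds for Ashcroft Annex ($116,000), Pioneer Overpass ($139,000); residual $637,700 reallocated over remaining residents 4,322.
Shares after redistribution: Lower Plaza 282,848.43 → $282,800; South Reservoir 354,851.57 → $354,900.

Lower Plaza: $282,800 | Ashcroft Annex: $116,000 | Pioneer Overpass: $139,000 | South Reservoir: $354,900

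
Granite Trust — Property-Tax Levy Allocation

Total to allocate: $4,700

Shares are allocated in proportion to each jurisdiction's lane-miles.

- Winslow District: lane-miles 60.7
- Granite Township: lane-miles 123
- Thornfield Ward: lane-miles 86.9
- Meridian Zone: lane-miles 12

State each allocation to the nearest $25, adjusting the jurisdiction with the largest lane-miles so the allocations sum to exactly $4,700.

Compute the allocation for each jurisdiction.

Winslow District: $1,000 | Granite Township: $2,050 | Thornfield Ward: $1,450 | Meridian Zone: $200

Combined lane-miles = 60.7 + 123 + 86.9 + 12 = 282.6.
Unrounded shares: Winslow District 1,009.52; Granite Township 2,045.65; Thornfield Ward 1,445.26; Meridian Zone 199.58.
After rounding ($25): Winslow District $1,000; Granite Township $2,050; Thornfield Ward $1,450; Meridian Zone $200. Sum = $4,700.
Rounded total matches; no reconciliation needed.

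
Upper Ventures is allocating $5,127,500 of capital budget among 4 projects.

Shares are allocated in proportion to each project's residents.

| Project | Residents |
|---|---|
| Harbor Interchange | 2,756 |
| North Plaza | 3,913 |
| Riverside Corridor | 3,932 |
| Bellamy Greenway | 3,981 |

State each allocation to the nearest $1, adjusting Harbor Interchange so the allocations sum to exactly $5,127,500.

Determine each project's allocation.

Harbor Interchange: $969,097 | North Plaza: $1,375,937 | Riverside Corridor: $1,382,618 | Bellamy Greenway: $1,399,848

Combined residents = 14,582.
Proportional shares: Harbor Interchange 2,756/14,582 × $5,127,500 = 969,098.20; North Plaza 3,913/14,582 × $5,127,500 = 1,375,936.60; Riverside Corridor 3,932/14,582 × $5,127,500 = 1,382,617.61; Bellamy Greenway 3,981/14,582 × $5,127,500 = 1,399,847.59.
After rounding ($1): Harbor Interchange $969,098; North Plaza $1,375,937; Riverside Corridor $1,382,618; Bellamy Greenway $1,399,848. Sum = $5,127,501.
Difference $5,127,500 − $5,127,501 = −$1 applied to Harbor Interchange: Harbor Interchange becomes $969,097.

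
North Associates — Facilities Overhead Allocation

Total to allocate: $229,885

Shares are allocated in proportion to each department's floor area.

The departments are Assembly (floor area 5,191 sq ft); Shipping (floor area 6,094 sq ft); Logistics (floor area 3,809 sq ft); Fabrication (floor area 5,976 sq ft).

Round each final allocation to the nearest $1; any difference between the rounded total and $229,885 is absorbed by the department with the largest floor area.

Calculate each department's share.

Combined floor area = 5,191 + 6,094 + 3,809 + 5,976 = 21,070.
Unrounded shares: Assembly 56,636.59; Shipping 66,488.81; Logistics 41,558.23; Fabrication 65,201.36.
After rounding ($1): Assembly $56,637; Shipping $66,489; Logistics $41,558; Fabrication $65,201. Sum = $229,885.
Sum already equals the total — no adjustment.

Assembly: $56,637; Shipping: $66,489; Logistics: $41,558; Fabrication: $65,201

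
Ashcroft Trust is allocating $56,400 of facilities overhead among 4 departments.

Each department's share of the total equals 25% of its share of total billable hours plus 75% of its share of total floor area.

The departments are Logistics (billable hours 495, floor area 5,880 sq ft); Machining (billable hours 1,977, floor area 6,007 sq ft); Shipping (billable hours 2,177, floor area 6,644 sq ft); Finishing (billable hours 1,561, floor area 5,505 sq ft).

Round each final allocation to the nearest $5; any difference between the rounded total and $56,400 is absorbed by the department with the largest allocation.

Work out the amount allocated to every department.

Billable hours total 6,210; floor area total 24,036.
Combined weights (25% billable hours + 75% floor area): Logistics 0.2034; Machining 0.2670; Shipping 0.2950; Finishing 0.2346.
Proportional shares: Logistics 11,471.89; Machining 15,060.32; Shipping 16,635.46; Finishing 13,232.33.
After rounding ($5): Logistics $11,470; Machining $15,060; Shipping $16,635; Finishing $13,230. Sum = $56,395.
Difference $56,400 − $56,395 = +$5 applied to largest allocation (Shipping): Shipping becomes $16,640.

Logistics: $11,470; Machining: $15,060; Shipping: $16,640; Finishing: $13,230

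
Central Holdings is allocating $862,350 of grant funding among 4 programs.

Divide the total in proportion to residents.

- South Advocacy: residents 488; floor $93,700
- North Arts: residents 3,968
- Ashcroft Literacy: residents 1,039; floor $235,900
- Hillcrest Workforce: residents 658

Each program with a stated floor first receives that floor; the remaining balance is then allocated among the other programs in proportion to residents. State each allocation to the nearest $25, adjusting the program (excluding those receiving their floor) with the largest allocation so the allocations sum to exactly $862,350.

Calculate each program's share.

South Advocacy: $93,700 | North Arts: $456,975 | Ashcroft Literacy: $235,900 | Hillcrest Workforce: $75,775

Fund the minimums — South Advocacy $93,700; Ashcroft Literacy $235,900. Remaining pool $532,750.
Remaining pool split over remaining residents 4,626: North Arts 456,971.90 → $456,975; Hillcrest Workforce 75,778.10 → $75,775.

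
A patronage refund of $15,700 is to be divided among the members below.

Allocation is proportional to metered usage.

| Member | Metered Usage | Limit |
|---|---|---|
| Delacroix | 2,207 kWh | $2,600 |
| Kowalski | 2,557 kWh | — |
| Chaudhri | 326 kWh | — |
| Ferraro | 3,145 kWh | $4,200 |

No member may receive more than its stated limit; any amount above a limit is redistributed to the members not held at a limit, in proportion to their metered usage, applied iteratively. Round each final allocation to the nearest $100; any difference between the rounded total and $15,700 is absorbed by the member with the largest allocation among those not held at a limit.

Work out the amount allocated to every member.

Delacroix: $2,600; Kowalski: $7,900; Chaudhri: $1,000; Ferraro: $4,200

Combined metered usage = 8,235.
Pro-rata shares before constraints: Delacroix 4,207.64; Kowalski 4,874.91; Chaudhri 621.52; Ferraro 5,995.93.
Held at cap: Delacroix ($2,600), Ferraro ($4,200); balance $8,900 reallocated over remaining metered usage 2,883.
Redistributed shares: Kowalski 7,893.62 → $7,900; Chaudhri 1,006.38 → $1,000.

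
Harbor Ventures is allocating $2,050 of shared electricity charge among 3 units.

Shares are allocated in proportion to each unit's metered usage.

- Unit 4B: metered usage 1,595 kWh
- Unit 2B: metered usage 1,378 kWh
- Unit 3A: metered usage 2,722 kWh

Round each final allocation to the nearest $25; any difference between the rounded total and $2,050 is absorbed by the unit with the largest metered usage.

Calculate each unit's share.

Total metered usage = 1,595 + 1,378 + 2,722 = 5,695.
Pro-rata amounts: Unit 4B 574.14; Unit 2B 496.03; Unit 3A 979.82.
Rounded to nearest $25: Unit 4B $575; Unit 2B $500; Unit 3A $975. Sum = $2,050.
Rounded total matches; no reconciliation needed.

Unit 4B: $575 | Unit 2B: $500 | Unit 3A: $975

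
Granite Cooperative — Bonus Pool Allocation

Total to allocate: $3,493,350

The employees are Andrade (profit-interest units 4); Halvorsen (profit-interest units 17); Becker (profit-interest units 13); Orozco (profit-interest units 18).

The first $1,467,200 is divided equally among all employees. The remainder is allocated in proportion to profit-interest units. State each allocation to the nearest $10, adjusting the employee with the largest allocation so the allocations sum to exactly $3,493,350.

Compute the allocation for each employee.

$1,467,200 shared equally gives $366,800 per employee.
Remainder $2,026,150 by profit-interest units (total 52): Andrade 155,857.69 → $155,860; Halvorsen 662,395.19 → $662,400; Becker 506,537.50 → $506,540; Orozco 701,359.62 → $701,360.
Rounding difference −$10 on remainder applied to Orozco.
Totals: Andrade $366,800 + $155,860 = $522,660; Halvorsen $366,800 + $662,400 = $1,029,200; Becker $366,800 + $506,540 = $873,340; Orozco $366,800 + $701,350 = $1,068,150.

Andrade: $522,660; Halvorsen: $1,029,200; Becker: $873,340; Orozco: $1,068,150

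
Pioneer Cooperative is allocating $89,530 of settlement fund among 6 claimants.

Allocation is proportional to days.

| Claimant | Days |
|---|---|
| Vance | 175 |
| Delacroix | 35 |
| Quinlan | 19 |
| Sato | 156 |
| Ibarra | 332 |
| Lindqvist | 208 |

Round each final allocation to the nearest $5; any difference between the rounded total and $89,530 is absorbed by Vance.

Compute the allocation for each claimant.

Combined days = 925.
Unrounded shares: Vance 175/925 × $89,530 = 16,938.11; Delacroix 35/925 × $89,530 = 3,387.62; Quinlan 19/925 × $89,530 = 1,838.99; Sato 156/925 × $89,530 = 15,099.11; Ibarra 332/925 × $89,530 = 32,134.01; Lindqvist 208/925 × $89,530 = 20,132.15.
Rounded to nearest $5: Vance $16,940; Delacroix $3,390; Quinlan $1,840; Sato $15,100; Ibarra $32,135; Lindqvist $20,130. Sum = $89,535.
Difference $89,530 − $89,535 = −$5 applied to Vance: Vance becomes $16,935.

Vance: $16,935 · Delacroix: $3,390 · Quinlan: $1,840 · Sato: $15,100 · Ibarra: $32,135 · Lindqvist: $20,130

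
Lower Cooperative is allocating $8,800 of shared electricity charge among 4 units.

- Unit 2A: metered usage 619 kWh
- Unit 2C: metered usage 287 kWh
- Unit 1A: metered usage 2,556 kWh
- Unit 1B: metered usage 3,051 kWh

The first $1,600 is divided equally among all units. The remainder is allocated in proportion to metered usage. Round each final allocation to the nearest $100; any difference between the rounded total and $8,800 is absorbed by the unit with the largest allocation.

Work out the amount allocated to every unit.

Equal tier: $1,600 ÷ 4 = $400 apiece.
Remainder $7,200 by metered usage (total 6,513): Unit 2A 684.29 → $700; Unit 2C 317.27 → $300; Unit 1A 2,825.61 → $2,800; Unit 1B 3,372.82 → $3,400.
Totals: Unit 2A $400 + $700 = $1,100; Unit 2C $400 + $300 = $700; Unit 1A $400 + $2,800 = $3,200; Unit 1B $400 + $3,400 = $3,800.

Unit 2A: $1,100 · Unit 2C: $700 · Unit 1A: $3,200 · Unit 1B: $3,800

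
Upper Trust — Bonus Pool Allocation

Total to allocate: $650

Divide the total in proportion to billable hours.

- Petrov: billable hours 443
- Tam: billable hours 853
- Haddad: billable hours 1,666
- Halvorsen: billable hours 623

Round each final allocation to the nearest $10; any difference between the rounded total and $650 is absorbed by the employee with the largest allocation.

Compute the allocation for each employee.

Petrov: $80; Tam: $150; Haddad: $310; Halvorsen: $110

Total billable hours = 3,585.
Raw shares: Petrov 443/3,585 × $650 = 80.32; Tam 853/3,585 × $650 = 154.66; Haddad 1,666/3,585 × $650 = 302.06; Halvorsen 623/3,585 × $650 = 112.96.
Rounded to nearest $10: Petrov $80; Tam $150; Haddad $300; Halvorsen $110. Sum = $640.
Difference $650 − $640 = +$10 applied to largest allocation (Haddad): Haddad becomes $310.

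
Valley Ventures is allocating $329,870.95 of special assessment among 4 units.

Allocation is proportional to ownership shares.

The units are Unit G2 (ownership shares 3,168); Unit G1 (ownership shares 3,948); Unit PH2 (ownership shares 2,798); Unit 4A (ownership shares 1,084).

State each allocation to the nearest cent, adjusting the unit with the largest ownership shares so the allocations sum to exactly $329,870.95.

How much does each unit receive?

Combined ownership shares = 3,168 + 3,948 + 2,798 + 1,084 = 10,998.
Pro-rata amounts: Unit G2 95,020.1100; Unit G1 118,415.2128; Unit PH2 83,922.4330; Unit 4A 32,513.1942.
After rounding (cent): Unit G2 $95,020.11; Unit G1 $118,415.21; Unit PH2 $83,922.43; Unit 4A $32,513.19. Sum = $329,870.94.
Difference $329,870.95 − $329,870.94 = +$0.01 applied to largest ownership shares (Unit G1): Unit G1 becomes $118,415.22.

Unit G2: $95,020.11; Unit G1: $118,415.22; Unit PH2: $83,922.43; Unit 4A: $32,513.19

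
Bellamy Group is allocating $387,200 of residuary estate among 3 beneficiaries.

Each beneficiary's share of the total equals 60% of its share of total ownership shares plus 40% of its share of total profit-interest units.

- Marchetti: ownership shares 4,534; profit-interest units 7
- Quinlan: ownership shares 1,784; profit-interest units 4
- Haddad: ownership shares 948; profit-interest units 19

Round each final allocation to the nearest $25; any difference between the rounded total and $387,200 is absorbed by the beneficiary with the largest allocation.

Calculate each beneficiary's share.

Marchetti: $181,100 | Quinlan: $77,700 | Haddad: $128,400

Totals — ownership shares 7,266, profit-interest units 30.
Blended shares (60% ownership shares + 40% profit-interest units): Marchetti 0.4677; Quinlan 0.2006; Haddad 0.3316.
Proportional shares: Marchetti 181,106.86; Quinlan 77,691.53; Haddad 128,401.62.
At nearest $25: Marchetti $181,100; Quinlan $77,700; Haddad $128,400. Sum = $387,200.
Rounded total matches; no reconciliation needed.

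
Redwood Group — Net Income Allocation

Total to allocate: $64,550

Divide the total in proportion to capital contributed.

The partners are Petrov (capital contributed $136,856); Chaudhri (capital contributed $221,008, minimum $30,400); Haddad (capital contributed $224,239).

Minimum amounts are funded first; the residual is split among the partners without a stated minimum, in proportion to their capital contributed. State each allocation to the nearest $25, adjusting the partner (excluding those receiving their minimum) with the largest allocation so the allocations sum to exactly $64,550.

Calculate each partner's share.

Petrov: $12,950; Chaudhri: $30,400; Haddad: $21,200

Fund the minimums — Chaudhri $30,400. Remaining pool $34,150.
Remaining pool split over remaining capital contributed 361,095: Petrov 12,942.94 → $12,950; Haddad 21,207.06 → $21,200.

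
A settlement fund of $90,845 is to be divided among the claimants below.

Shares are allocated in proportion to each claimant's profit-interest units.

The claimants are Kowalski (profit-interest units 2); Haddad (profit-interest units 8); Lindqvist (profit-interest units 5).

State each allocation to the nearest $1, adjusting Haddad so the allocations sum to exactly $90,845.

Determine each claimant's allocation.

Profit-interest units total: 15.
Proportional shares: Kowalski 2/15 × $90,845 = 12,112.67; Haddad 8/15 × $90,845 = 48,450.67; Lindqvist 5/15 × $90,845 = 30,281.67.
At nearest $1: Kowalski $12,113; Haddad $48,451; Lindqvist $30,282. Sum = $90,846.
Difference $90,845 − $90,846 = −$1 applied to Haddad: Haddad becomes $48,450.

Kowalski: $12,113; Haddad: $48,450; Lindqvist: $30,282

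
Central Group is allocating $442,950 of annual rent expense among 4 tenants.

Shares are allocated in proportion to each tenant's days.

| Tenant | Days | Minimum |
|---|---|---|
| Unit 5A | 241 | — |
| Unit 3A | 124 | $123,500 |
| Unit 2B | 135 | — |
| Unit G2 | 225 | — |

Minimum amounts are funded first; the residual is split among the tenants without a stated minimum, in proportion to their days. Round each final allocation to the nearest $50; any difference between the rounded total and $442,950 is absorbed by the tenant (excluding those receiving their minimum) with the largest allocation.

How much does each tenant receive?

Guaranteed amounts: Unit 3A $123,500. Balance $319,450.
Balance split over remaining days 601: Unit 5A 128,098.92 → $128,100; Unit 2B 71,756.66 → $71,750; Unit G2 119,594.43 → $119,600.

Unit 5A: $128,100; Unit 3A: $123,500; Unit 2B: $71,750; Unit G2: $119,600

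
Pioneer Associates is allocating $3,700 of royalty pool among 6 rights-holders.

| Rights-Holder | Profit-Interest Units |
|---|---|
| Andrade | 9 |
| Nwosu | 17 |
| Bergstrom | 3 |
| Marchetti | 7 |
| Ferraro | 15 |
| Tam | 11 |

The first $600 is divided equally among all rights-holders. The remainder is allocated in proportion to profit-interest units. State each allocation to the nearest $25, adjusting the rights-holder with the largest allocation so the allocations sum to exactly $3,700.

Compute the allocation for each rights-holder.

$600 shared equally gives $100 per rights-holder.
Remainder $3,100 by profit-interest units (total 62): Andrade 450.00 → $450; Nwosu 850.00 → $850; Bergstrom 150.00 → $150; Marchetti 350.00 → $350; Ferraro 750.00 → $750; Tam 550.00 → $550.
Totals: Andrade $100 + $450 = $550; Nwosu $100 + $850 = $950; Bergstrom $100 + $150 = $250; Marchetti $100 + $350 = $450; Ferraro $100 + $750 = $850; Tam $100 + $550 = $650.

Andrade: $550 | Nwosu: $950 | Bergstrom: $250 | Marchetti: $450 | Ferraro: $850 | Tam: $650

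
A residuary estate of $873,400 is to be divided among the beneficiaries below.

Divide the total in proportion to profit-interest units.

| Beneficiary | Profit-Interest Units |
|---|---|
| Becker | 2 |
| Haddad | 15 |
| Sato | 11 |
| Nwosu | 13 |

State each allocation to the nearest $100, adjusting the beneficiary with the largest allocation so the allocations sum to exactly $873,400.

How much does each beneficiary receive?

Becker: $42,600 | Haddad: $319,600 | Sato: $234,300 | Nwosu: $276,900

Total profit-interest units = 41.
Proportional shares: Becker 2/41 × $873,400 = 42,604.88; Haddad 15/41 × $873,400 = 319,536.59; Sato 11/41 × $873,400 = 234,326.83; Nwosu 13/41 × $873,400 = 276,931.71.
At nearest $100: Becker $42,600; Haddad $319,500; Sato $234,300; Nwosu $276,900. Sum = $873,300.
Difference $873,400 − $873,300 = +$100 applied to largest allocation (Haddad): Haddad becomes $319,600.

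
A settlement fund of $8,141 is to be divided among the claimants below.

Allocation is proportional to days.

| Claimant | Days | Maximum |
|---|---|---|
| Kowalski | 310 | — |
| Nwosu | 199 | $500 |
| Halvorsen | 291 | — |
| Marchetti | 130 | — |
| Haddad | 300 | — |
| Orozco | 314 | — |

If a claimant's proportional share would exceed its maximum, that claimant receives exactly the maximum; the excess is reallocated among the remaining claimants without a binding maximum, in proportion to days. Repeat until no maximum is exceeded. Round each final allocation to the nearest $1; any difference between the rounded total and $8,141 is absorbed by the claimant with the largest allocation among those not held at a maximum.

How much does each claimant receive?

Kowalski: $1,761 · Nwosu: $500 · Halvorsen: $1,653 · Marchetti: $739 · Haddad: $1,704 · Orozco: $1,784

Total days = 1,544.
Unconstrained shares: Kowalski 1,634.53; Nwosu 1,049.26; Halvorsen 1,534.35; Marchetti 685.45; Haddad 1,581.80; Orozco 1,655.62.
Held at cap: Nwosu ($500); balance $7,641 reallocated over remaining days 1,345.
Shares after redistribution: Kowalski 1,761.12 → $1,761; Halvorsen 1,653.18 → $1,653; Marchetti 738.54 → $739; Haddad 1,704.31 → $1,704; Orozco 1,783.85 → $1,784.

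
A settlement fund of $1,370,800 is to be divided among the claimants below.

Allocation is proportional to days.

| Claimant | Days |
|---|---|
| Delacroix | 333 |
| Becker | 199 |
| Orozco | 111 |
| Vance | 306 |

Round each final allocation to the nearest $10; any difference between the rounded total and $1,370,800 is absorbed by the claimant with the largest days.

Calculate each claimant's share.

Delacroix: $481,000 | Becker: $287,450 | Orozco: $160,340 | Vance: $442,010

Combined days = 949.
Proportional shares: Delacroix 333/949 × $1,370,800 = 481,007.80; Becker 199/949 × $1,370,800 = 287,449.10; Orozco 111/949 × $1,370,800 = 160,335.93; Vance 306/949 × $1,370,800 = 442,007.17.
Rounded to nearest $10: Delacroix $481,010; Becker $287,450; Orozco $160,340; Vance $442,010. Sum = $1,370,810.
Difference $1,370,800 − $1,370,810 = −$10 applied to largest days (Delacroix): Delacroix becomes $481,000.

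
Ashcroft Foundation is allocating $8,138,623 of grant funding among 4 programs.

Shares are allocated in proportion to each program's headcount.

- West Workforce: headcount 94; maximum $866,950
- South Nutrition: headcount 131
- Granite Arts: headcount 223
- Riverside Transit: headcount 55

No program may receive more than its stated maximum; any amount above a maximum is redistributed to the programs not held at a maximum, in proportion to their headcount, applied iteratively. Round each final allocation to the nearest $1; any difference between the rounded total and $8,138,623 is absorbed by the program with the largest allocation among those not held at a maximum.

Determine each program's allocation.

Headcount total: 503.
Pro-rata shares before constraints: West Workforce 1,520,935.51; South Nutrition 2,119,601.62; Granite Arts 3,608,176.80; Riverside Transit 889,909.08.
Held at cap: West Workforce ($866,950); residual $7,271,673 reallocated over remaining headcount 409.
Shares after redistribution: South Nutrition 2,329,068.86 → $2,329,069; Granite Arts 3,964,750.80 → $3,964,751; Riverside Transit 977,853.34 → $977,853.

West Workforce: $866,950 | South Nutrition: $2,329,069 | Granite Arts: $3,964,751 | Riverside Transit: $977,853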